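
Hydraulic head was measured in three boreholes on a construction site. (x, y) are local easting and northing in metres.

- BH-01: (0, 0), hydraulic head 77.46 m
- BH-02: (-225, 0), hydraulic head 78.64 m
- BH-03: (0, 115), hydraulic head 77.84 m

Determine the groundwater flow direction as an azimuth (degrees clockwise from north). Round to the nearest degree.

∂h/∂x = (78.64 − 77.46) / (-225 − 0) = -0.005244
∂h/∂y = (77.84 − 77.46) / (115 − 0) = +0.003304
Flow direction (−∇h) has components (+0.005244 E, -0.003304 N).
Azimuth = atan2(E, N) = atan2(+0.005244, -0.003304) = 122.2° ≈ 122°.

122°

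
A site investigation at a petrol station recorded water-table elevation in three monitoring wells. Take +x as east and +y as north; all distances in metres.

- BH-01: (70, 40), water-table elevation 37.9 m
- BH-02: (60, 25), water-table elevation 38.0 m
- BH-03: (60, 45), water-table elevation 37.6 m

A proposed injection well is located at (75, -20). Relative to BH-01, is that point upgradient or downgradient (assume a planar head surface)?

Taking BH-01 as reference: BH-02−BH-01 = (-10, -15, +0.1); BH-03−BH-01 = (-10, 5, -0.3).
Solve a·Δx + b·Δy = Δh: det = (-10)·5 − (-10)·(-15) = -200.
∂h/∂x = [(+0.1)·5 − (-0.3)·(-15)] / -200 = +0.02000
∂h/∂y = [(-10)·(-0.3) − (-10)·(+0.1)] / -200 = -0.02000
Head at (75, -20) = 37.9 + (+0.02000)·(5) + (-0.02000)·(-60) = 39.20 m.
That is higher than the 37.9 m at BH-01, so the point is upgradient.

upgradient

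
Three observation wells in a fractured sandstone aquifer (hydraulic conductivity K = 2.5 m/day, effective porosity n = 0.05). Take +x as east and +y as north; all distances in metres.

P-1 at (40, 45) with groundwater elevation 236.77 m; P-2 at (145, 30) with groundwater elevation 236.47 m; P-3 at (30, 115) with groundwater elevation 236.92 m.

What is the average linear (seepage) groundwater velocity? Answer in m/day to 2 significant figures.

0.16 m/day

Three-point gradient (reference P-1): Δ to P-2 = (105, -15, -0.30), Δ to P-3 = (-10, 70, +0.15).
∂h/∂x = -0.002604, ∂h/∂y = +0.001771 (det = 7200).
|∇h| = √(-0.002604² + 0.001771²) = 0.003149
Seepage velocity v = K·i/n = 2.5 × 0.003149 / 0.05 = 0.1574 m/day.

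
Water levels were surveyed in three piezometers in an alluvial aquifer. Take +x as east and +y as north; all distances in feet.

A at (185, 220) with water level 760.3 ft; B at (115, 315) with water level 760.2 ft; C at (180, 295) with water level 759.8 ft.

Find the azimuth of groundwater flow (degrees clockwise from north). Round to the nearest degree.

Taking A as reference: B−A = (-70, 95, -0.1); C−A = (-5, 75, -0.5).
Determinant of the coordinate differences = (-70)·75 − (-5)·95 = -4775.
∂h/∂x = [(-0.1)·75 − (-0.5)·95] / -4775 = -0.008377
∂h/∂y = [(-70)·(-0.5) − (-5)·(-0.1)] / -4775 = -0.007225
Flow direction (−∇h) has components (+0.008377 E, +0.007225 N).
Azimuth = atan2(E, N) = atan2(+0.008377, +0.007225) = 49.2° ≈ 049°.

049°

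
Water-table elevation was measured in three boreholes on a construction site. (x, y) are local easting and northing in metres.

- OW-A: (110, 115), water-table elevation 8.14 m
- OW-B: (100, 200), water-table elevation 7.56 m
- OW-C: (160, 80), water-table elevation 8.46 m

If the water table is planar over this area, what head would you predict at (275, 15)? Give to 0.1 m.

9.1 m

With h = a·x + b·y + c and OW-A as origin, the differences give:
  (-10)·a + 85·b = -0.58
  50·a + (-35)·b = +0.32
Eliminate b (×(-35) and ×85, subtract): -3900·a = -6.900 → a = ∂h/∂x = +0.001769
Back-substitute: b = ∂h/∂y = -0.006615.
h(275, 15) = 8.14 + (+0.001769)·(165) + (-0.006615)·(-100) = 8.14 +0.292 +0.662 = 9.093 m.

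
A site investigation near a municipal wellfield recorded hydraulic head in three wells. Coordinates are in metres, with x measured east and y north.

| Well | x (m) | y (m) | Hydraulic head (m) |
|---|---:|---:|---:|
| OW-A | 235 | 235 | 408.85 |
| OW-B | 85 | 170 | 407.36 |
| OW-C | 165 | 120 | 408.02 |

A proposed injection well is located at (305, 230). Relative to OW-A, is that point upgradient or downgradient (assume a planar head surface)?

Taking OW-A as reference: OW-B−OW-A = (-150, -65, -1.49); OW-C−OW-A = (-70, -115, -0.83).
Solve a·Δx + b·Δy = Δh: det = (-150)·(-115) − (-70)·(-65) = 12700.
∂h/∂x = [(-1.49)·(-115) − (-0.83)·(-65)] / 12700 = +0.009244
∂h/∂y = [(-150)·(-0.83) − (-70)·(-1.49)] / 12700 = +0.001591
Head at (305, 230) = 408.85 + (+0.009244)·(70) + (+0.001591)·(-5) = 409.49 m.
That is higher than the 408.85 m at OW-A, so the point is upgradient.

upgradient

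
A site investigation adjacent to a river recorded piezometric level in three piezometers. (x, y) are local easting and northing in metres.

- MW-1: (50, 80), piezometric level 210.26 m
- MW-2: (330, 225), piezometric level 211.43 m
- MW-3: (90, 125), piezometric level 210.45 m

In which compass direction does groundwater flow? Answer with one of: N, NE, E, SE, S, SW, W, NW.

W

With h = a·x + b·y + c and MW-1 as origin, the differences give:
  280·a + 145·b = +1.17
  40·a + 45·b = +0.19
Eliminate b (×45 and ×145, subtract): 6800·a = 25.100 → a = ∂h/∂x = +0.003691
Back-substitute: b = ∂h/∂y = +0.0009412.
Flow = −∇h = (-0.003691 east, -0.0009412 north), which points west.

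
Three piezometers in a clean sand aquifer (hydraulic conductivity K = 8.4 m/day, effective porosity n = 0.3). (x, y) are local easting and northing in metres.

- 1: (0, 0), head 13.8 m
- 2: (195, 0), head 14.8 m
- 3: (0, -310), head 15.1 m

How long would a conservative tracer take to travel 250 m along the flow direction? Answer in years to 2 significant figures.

3.7 years

∂h/∂x = (14.8 − 13.8) / (195 − 0) = +0.005128
∂h/∂y = (15.1 − 13.8) / (-310 − 0) = -0.004194
|∇h| = √(0.005128² + -0.004194²) = 0.006625
Seepage velocity v = K·i/n = 8.4 × 0.006625 / 0.3 = 0.1855 m/day.
t = 250 / 0.1855 = 1348 days = 3.69 years.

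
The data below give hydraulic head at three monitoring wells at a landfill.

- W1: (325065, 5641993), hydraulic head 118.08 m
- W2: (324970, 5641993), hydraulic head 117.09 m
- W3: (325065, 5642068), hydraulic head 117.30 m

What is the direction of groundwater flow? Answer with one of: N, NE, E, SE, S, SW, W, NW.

NW

∂h/∂x = (117.09 − 118.08) / (324970 − 325065) = +0.01042
∂h/∂y = (117.30 − 118.08) / (5642068 − 5641993) = -0.01040
Flow = −∇h = (-0.01042 east, +0.01040 north), which points northwest.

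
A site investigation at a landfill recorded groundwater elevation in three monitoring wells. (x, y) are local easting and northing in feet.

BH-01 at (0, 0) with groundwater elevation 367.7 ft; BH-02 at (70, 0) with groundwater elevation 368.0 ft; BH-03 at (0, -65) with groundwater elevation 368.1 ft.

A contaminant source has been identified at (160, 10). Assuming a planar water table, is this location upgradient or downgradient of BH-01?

upgradient

∂h/∂x = (368.0 − 367.7) / (70 − 0) = +0.004286
∂h/∂y = (368.1 − 367.7) / (-65 − 0) = -0.006154
Head at (160, 10) = 367.7 + (+0.004286)·(160) + (-0.006154)·(10) = 368.32 ft.
That is higher than the 367.7 ft at BH-01, so the point is upgradient.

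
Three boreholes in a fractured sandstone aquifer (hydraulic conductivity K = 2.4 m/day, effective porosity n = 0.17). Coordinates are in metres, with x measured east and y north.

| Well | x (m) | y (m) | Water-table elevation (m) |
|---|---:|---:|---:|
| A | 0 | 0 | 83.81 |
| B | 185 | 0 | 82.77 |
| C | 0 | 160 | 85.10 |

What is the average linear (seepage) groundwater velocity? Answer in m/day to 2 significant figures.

∂h/∂x = (82.77 − 83.81) / (185 − 0) = -0.005622
∂h/∂y = (85.10 − 83.81) / (160 − 0) = +0.008062
|∇h| = √(-0.005622² + 0.008062²) = 0.009829
Seepage velocity v = K·i/n = 2.4 × 0.009829 / 0.17 = 0.1388 m/day.

0.14 m/day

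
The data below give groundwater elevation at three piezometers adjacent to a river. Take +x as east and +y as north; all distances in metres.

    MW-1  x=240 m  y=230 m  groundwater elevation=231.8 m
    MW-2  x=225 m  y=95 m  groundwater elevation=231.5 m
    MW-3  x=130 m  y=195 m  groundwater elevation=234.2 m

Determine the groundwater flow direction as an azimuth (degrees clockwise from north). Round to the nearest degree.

With h = a·x + b·y + c and MW-1 as origin, the differences give:
  (-15)·a + (-135)·b = -0.3
  (-110)·a + (-35)·b = +2.4
Eliminate b (×(-35) and ×(-135), subtract): -14325·a = 334.50 → a = ∂h/∂x = -0.02335
Back-substitute: b = ∂h/∂y = +0.004817.
Flow direction (−∇h) has components (+0.02335 E, -0.004817 N).
Azimuth = atan2(E, N) = atan2(+0.02335, -0.004817) = 101.7° ≈ 102°.

102°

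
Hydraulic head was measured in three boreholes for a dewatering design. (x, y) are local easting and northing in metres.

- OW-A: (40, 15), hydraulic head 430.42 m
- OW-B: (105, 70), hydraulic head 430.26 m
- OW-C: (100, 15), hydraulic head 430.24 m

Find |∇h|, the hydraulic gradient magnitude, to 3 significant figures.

Three-point gradient (reference OW-A): Δ to OW-B = (65, 55, -0.16), Δ to OW-C = (60, 0, -0.18).
∂h/∂x = -0.003000, ∂h/∂y = +0.0006364 (det = -3300).
|∇h| = √(-0.003000² + 0.0006364²) = 0.003067

0.00307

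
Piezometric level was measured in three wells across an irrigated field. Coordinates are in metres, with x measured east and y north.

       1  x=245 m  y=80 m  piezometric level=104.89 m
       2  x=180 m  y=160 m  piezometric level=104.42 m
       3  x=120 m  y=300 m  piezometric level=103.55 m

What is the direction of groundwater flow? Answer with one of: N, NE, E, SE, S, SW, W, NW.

N

Taking 1 as reference: 2−1 = (-65, 80, -0.47); 3−1 = (-125, 220, -1.34).
Solve a·Δx + b·Δy = Δh: det = (-65)·220 − (-125)·80 = -4300.
∂h/∂x = [(-0.47)·220 − (-1.34)·80] / -4300 = -0.0008837
∂h/∂y = [(-65)·(-1.34) − (-125)·(-0.47)] / -4300 = -0.006593
Flow = −∇h = (+0.0008837 east, +0.006593 north), which points north.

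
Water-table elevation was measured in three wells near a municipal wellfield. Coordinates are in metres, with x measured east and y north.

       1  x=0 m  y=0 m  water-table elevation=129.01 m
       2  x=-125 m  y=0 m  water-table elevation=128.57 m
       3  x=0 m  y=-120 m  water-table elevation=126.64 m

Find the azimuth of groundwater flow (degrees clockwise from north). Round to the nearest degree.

190°

∂h/∂x = (128.57 − 129.01) / (-125 − 0) = +0.003520
∂h/∂y = (126.64 − 129.01) / (-120 − 0) = +0.01975
Flow direction (−∇h) has components (-0.003520 E, -0.01975 N).
Azimuth = atan2(E, N) = atan2(-0.003520, -0.01975) = 190.1° ≈ 190°.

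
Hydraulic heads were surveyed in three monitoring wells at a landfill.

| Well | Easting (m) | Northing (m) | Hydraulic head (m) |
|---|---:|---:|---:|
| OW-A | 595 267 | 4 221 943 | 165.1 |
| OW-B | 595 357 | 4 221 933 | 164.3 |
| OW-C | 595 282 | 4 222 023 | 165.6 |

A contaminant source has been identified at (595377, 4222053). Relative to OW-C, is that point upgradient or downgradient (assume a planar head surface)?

downgradient

Taking OW-A as reference: OW-B−OW-A = (90, -10, -0.8); OW-C−OW-A = (15, 80, +0.5).
Solve a·Δx + b·Δy = Δh: det = 90·80 − 15·(-10) = 7350.
∂h/∂x = [(-0.8)·80 − (+0.5)·(-10)] / 7350 = -0.008027
∂h/∂y = [90·(+0.5) − 15·(-0.8)] / 7350 = +0.007755
Head at (595377, 4222053) = 165.1 + (-0.008027)·(110) + (+0.007755)·(110) = 165.07 m.
That is lower than the 165.6 m at OW-C, so the point is downgradient.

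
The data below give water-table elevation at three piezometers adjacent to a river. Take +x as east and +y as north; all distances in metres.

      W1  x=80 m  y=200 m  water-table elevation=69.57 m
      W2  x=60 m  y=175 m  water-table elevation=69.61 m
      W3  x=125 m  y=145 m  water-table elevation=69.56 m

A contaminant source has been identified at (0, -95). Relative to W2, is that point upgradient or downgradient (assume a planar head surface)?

Differences from W1: to W2 (Δx, Δy, Δh) = (-20, -25, +0.04); to W3 = (45, -55, -0.01).
Solve a·Δx + b·Δy = Δh: det = (-20)·(-55) − 45·(-25) = 2225.
∂h/∂x = [(+0.04)·(-55) − (-0.01)·(-25)] / 2225 = -0.001101
∂h/∂y = [(-20)·(-0.01) − 45·(+0.04)] / 2225 = -0.0007191
Head at (0, -95) = 69.57 + (-0.001101)·(-80) + (-0.0007191)·(-295) = 69.87 m.
That is higher than the 69.61 m at W2, so the point is upgradient.

upgradient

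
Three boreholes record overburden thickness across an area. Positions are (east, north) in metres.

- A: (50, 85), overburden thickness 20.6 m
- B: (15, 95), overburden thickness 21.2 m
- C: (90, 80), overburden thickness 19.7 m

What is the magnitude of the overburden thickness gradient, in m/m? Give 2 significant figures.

Three-point gradient (reference A): Δ to B = (-35, 10, +0.6), Δ to C = (40, -5, -0.9).
∂d/∂x = -0.02667, ∂d/∂y = -0.03333 (det = -225).
|∇f| = √(-0.02667² + -0.03333²) = 0.04269 m/m

0.043 m/m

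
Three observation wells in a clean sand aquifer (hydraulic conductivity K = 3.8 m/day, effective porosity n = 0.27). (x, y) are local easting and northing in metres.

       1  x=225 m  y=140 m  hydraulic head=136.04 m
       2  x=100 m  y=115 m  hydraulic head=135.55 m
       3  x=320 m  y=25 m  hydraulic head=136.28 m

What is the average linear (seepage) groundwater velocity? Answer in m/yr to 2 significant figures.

20 m/yr

Taking 1 as reference: 2−1 = (-125, -25, -0.49); 3−1 = (95, -115, +0.24).
Determinant of the coordinate differences = (-125)·(-115) − 95·(-25) = 16750.
∂h/∂x = [(-0.49)·(-115) − (+0.24)·(-25)] / 16750 = +0.003722
∂h/∂y = [(-125)·(+0.24) − 95·(-0.49)] / 16750 = +0.0009881
|∇h| = √(0.003722² + 0.0009881²) = 0.003851
Seepage velocity v = K·i/n = 3.8 × 0.003851 / 0.27 = 0.0542 m/day = 19.8 m/yr.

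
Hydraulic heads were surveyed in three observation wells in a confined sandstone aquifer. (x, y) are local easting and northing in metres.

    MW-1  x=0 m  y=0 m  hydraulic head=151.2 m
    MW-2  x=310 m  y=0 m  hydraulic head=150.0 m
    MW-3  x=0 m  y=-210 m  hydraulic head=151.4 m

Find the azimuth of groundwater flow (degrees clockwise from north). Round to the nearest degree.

∂h/∂x = (150.0 − 151.2) / (310 − 0) = -0.003871
∂h/∂y = (151.4 − 151.2) / (-210 − 0) = -0.0009524
Flow direction (−∇h) has components (+0.003871 E, +0.0009524 N).
Azimuth = atan2(E, N) = atan2(+0.003871, +0.0009524) = 76.2° ≈ 076°.

076°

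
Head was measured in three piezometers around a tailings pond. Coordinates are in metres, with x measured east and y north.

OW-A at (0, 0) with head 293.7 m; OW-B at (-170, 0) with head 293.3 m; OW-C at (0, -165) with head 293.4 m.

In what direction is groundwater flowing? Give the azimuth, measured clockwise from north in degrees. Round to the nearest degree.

∂h/∂x = (293.3 − 293.7) / (-170 − 0) = +0.002353
∂h/∂y = (293.4 − 293.7) / (-165 − 0) = +0.001818
Flow direction (−∇h) has components (-0.002353 E, -0.001818 N).
Azimuth = atan2(E, N) = atan2(-0.002353, -0.001818) = 232.3° ≈ 232°.

232°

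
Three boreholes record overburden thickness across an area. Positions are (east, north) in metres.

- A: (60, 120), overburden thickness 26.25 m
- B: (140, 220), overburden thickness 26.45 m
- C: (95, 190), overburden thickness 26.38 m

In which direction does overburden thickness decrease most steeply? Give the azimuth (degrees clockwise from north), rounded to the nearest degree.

196°

With d = a·x + b·y + c and A as origin, the differences give:
  80·a + 100·b = +0.20
  35·a + 70·b = +0.13
Eliminate b (×70 and ×100, subtract): 2100·a = 1.000 → a = ∂d/∂x = +0.0004762
Back-substitute: b = ∂d/∂y = +0.001619.
Steepest decrease is along −∇f: components (-0.0004762 E, -0.001619 N).
Azimuth = atan2(-0.0004762, -0.001619) = 196.4° ≈ 196°.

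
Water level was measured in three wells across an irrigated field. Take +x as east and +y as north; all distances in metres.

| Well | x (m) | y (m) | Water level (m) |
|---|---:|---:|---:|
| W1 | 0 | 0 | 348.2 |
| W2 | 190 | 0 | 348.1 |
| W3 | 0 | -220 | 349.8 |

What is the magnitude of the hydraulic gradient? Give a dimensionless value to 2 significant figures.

0.0073

∂h/∂x = (348.1 − 348.2) / (190 − 0) = -0.0005263
∂h/∂y = (349.8 − 348.2) / (-220 − 0) = -0.007273
|∇h| = √(-0.0005263² + -0.007273²) = 0.007292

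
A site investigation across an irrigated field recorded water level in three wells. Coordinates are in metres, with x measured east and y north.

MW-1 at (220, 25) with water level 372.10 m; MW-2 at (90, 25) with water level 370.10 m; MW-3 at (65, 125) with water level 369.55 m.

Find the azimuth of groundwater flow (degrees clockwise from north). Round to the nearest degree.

With h = a·x + b·y + c and MW-1 as origin, the differences give:
  (-130)·a + 0·b = -2.00
  (-155)·a + 100·b = -2.55
Eliminate b (×100 and ×0, subtract): -13000·a = -200.000 → a = ∂h/∂x = +0.01538
Back-substitute: b = ∂h/∂y = -0.001654.
Flow direction (−∇h) has components (-0.01538 E, +0.001654 N).
Azimuth = atan2(E, N) = atan2(-0.01538, +0.001654) = 276.1° ≈ 276°.

276°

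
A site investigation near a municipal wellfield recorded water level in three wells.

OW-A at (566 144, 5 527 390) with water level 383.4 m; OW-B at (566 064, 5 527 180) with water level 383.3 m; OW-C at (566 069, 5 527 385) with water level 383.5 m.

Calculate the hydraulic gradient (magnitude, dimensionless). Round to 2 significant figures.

0.0017

Differences from OW-A: to OW-B (Δx, Δy, Δh) = (-80, -210, -0.1); to OW-C = (-75, -5, +0.1).
Determinant of the coordinate differences = (-80)·(-5) − (-75)·(-210) = -15350.
∂h/∂x = [(-0.1)·(-5) − (+0.1)·(-210)] / -15350 = -0.001401
∂h/∂y = [(-80)·(+0.1) − (-75)·(-0.1)] / -15350 = +0.001010
|∇h| = √(-0.001401² + 0.001010²) = 0.001727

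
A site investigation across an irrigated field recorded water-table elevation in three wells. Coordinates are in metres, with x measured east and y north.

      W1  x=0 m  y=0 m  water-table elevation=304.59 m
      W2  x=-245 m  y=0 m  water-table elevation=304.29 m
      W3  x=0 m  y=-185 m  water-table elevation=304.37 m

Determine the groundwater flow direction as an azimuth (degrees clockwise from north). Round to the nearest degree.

∂h/∂x = (304.29 − 304.59) / (-245 − 0) = +0.001224
∂h/∂y = (304.37 − 304.59) / (-185 − 0) = +0.001189
Flow direction (−∇h) has components (-0.001224 E, -0.001189 N).
Azimuth = atan2(E, N) = atan2(-0.001224, -0.001189) = 225.8° ≈ 226°.

226°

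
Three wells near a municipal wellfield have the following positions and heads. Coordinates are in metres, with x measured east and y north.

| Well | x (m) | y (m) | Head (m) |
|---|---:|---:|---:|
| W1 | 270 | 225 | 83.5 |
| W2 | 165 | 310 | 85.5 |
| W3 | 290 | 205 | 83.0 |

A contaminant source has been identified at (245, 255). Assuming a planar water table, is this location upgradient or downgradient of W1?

Taking W1 as reference: W2−W1 = (-105, 85, +2.0); W3−W1 = (20, -20, -0.5).
Solve a·Δx + b·Δy = Δh: det = (-105)·(-20) − 20·85 = 400.
∂h/∂x = [(+2.0)·(-20) − (-0.5)·85] / 400 = +0.006250
∂h/∂y = [(-105)·(-0.5) − 20·(+2.0)] / 400 = +0.03125
Head at (245, 255) = 83.5 + (+0.006250)·(-25) + (+0.03125)·(30) = 84.28 m.
That is higher than the 83.5 m at W1, so the point is upgradient.

upgradient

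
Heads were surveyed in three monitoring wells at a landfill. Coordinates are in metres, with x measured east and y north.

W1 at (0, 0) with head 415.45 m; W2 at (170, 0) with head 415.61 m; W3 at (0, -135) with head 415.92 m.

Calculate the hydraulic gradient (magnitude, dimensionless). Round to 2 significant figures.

0.0036

∂h/∂x = (415.61 − 415.45) / (170 − 0) = +0.0009412
∂h/∂y = (415.92 − 415.45) / (-135 − 0) = -0.003481
|∇h| = √(0.0009412² + -0.003481²) = 0.003606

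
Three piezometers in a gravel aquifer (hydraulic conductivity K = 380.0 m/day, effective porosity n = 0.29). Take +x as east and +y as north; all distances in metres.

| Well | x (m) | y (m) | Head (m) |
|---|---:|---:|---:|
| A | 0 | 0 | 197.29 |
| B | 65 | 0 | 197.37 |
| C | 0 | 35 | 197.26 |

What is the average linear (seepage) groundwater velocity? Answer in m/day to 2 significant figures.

∂h/∂x = (197.37 − 197.29) / (65 − 0) = +0.001231
∂h/∂y = (197.26 − 197.29) / (35 − 0) = -0.0008571
|∇h| = √(0.001231² + -0.0008571²) = 0.0015
Seepage velocity v = K·i/n = 380.0 × 0.0015 / 0.29 = 1.966 m/day.

2.0 m/day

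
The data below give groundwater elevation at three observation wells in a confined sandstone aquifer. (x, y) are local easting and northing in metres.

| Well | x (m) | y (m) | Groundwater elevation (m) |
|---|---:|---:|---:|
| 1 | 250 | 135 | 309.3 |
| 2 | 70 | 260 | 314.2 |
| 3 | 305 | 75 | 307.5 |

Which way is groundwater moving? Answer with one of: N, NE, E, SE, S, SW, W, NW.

Taking 1 as reference: 2−1 = (-180, 125, +4.9); 3−1 = (55, -60, -1.8).
Solve a·Δx + b·Δy = Δh: det = (-180)·(-60) − 55·125 = 3925.
∂h/∂x = [(+4.9)·(-60) − (-1.8)·125] / 3925 = -0.01758
∂h/∂y = [(-180)·(-1.8) − 55·(+4.9)] / 3925 = +0.01389
Flow = −∇h = (+0.01758 east, -0.01389 north), which points southeast.

SE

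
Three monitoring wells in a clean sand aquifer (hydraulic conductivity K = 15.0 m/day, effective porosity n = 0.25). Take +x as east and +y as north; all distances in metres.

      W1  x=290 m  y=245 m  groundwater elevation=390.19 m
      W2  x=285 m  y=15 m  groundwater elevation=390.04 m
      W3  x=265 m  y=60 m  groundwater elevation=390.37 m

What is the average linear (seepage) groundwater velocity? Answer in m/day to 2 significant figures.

With h = a·x + b·y + c and W1 as origin, the differences give:
  (-5)·a + (-230)·b = -0.15
  (-25)·a + (-185)·b = +0.18
Eliminate b (×(-185) and ×(-230), subtract): -4825·a = 69.150 → a = ∂h/∂x = -0.01433
Back-substitute: b = ∂h/∂y = +0.0009637.
|∇h| = √(-0.01433² + 0.0009637²) = 0.01436
Seepage velocity v = K·i/n = 15.0 × 0.01436 / 0.25 = 0.8616 m/day.

0.86 m/day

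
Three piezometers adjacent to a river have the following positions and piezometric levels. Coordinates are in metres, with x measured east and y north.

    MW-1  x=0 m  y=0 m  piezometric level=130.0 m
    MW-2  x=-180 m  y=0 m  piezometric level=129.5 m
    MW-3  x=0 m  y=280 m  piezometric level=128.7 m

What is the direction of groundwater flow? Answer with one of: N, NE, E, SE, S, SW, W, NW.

NW

∂h/∂x = (129.5 − 130.0) / (-180 − 0) = +0.002778
∂h/∂y = (128.7 − 130.0) / (280 − 0) = -0.004643
Flow = −∇h = (-0.002778 east, +0.004643 north), which points northwest.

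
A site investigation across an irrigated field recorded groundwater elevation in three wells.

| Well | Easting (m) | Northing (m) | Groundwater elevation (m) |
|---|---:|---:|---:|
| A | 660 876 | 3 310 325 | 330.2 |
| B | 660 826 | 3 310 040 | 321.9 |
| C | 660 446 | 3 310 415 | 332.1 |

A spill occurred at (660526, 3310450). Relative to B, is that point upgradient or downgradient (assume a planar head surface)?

Differences from A: to B (Δx, Δy, Δh) = (-50, -285, -8.3); to C = (-430, 90, +1.9).
Determinant of the coordinate differences = (-50)·90 − (-430)·(-285) = -127050.
∂h/∂x = [(-8.3)·90 − (+1.9)·(-285)] / -127050 = +0.001617
∂h/∂y = [(-50)·(+1.9) − (-430)·(-8.3)] / -127050 = +0.02884
Head at (660526, 3310450) = 330.2 + (+0.001617)·(-350) + (+0.02884)·(125) = 333.24 m.
That is higher than the 321.9 m at B, so the point is upgradient.

upgradient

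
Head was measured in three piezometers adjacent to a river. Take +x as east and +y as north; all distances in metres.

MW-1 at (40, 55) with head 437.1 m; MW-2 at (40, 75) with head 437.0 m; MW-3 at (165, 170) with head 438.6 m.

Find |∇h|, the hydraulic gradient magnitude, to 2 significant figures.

With h = a·x + b·y + c and MW-1 as origin, the differences give:
  0·a + 20·b = -0.1
  125·a + 115·b = +1.5
Eliminate b (×115 and ×20, subtract): -2500·a = -41.50 → a = ∂h/∂x = +0.01660
Back-substitute: b = ∂h/∂y = -0.005000.
|∇h| = √(0.01660² + -0.005000²) = 0.01734

0.017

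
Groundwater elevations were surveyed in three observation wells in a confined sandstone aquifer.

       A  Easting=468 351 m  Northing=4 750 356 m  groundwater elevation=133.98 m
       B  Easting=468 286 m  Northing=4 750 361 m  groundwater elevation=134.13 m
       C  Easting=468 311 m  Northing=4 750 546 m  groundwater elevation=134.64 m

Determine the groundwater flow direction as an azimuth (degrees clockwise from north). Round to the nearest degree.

Three-point gradient (reference A): Δ to B = (-65, 5, +0.15), Δ to C = (-40, 190, +0.66).
∂h/∂x = -0.002074, ∂h/∂y = +0.003037 (det = -12150).
Flow direction (−∇h) has components (+0.002074 E, -0.003037 N).
Azimuth = atan2(E, N) = atan2(+0.002074, -0.003037) = 145.7° ≈ 146°.

146°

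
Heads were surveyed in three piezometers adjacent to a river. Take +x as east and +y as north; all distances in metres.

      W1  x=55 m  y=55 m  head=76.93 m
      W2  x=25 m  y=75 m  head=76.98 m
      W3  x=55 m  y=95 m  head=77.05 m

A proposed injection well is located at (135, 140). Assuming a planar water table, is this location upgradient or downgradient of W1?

upgradient

Three-point gradient (reference W1): Δ to W2 = (-30, 20, +0.05), Δ to W3 = (0, 40, +0.12).
∂h/∂x = +0.0003333, ∂h/∂y = +0.003000 (det = -1200).
Head at (135, 140) = 76.93 + (+0.0003333)·(80) + (+0.003000)·(85) = 77.21 m.
That is higher than the 76.93 m at W1, so the point is upgradient.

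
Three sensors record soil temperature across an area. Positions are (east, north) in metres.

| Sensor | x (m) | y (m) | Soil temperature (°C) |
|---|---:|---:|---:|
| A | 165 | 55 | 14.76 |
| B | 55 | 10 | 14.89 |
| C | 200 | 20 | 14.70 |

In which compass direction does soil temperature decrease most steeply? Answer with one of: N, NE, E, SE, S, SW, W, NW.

E

Taking A as reference: B−A = (-110, -45, +0.13); C−A = (35, -35, -0.06).
Solve a·Δx + b·Δy = ΔT: det = (-110)·(-35) − 35·(-45) = 5425.
∂T/∂x = [(+0.13)·(-35) − (-0.06)·(-45)] / 5425 = -0.001336
∂T/∂y = [(-110)·(-0.06) − 35·(+0.13)] / 5425 = +0.0003779
Steepest decrease is along −∇f = (+0.001336 E, -0.0003779 N) → east.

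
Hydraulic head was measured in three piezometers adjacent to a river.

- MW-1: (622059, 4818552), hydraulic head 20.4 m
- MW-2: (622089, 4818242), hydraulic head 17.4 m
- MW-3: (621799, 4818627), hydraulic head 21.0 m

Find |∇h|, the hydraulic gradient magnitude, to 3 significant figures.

Taking MW-1 as reference: MW-2−MW-1 = (30, -310, -3.0); MW-3−MW-1 = (-260, 75, +0.6).
Determinant of the coordinate differences = 30·75 − (-260)·(-310) = -78350.
∂h/∂x = [(-3.0)·75 − (+0.6)·(-310)] / -78350 = +0.0004978
∂h/∂y = [30·(+0.6) − (-260)·(-3.0)] / -78350 = +0.009726
|∇h| = √(0.0004978² + 0.009726²) = 0.009739

0.00974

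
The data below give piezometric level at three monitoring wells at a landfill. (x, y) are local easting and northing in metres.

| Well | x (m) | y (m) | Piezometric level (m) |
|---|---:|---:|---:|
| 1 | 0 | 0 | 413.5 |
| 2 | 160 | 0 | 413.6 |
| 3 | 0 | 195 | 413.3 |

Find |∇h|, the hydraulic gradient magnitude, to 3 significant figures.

0.00120

∂h/∂x = (413.6 − 413.5) / (160 − 0) = +0.0006250
∂h/∂y = (413.3 − 413.5) / (195 − 0) = -0.001026
|∇h| = √(0.0006250² + -0.001026²) = 0.001201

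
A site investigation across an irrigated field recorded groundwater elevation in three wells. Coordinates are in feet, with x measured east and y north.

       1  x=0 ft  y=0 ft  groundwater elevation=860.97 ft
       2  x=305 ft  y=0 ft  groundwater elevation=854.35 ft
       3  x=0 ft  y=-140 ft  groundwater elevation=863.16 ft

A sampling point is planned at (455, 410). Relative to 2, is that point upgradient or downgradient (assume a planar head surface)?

downgradient

∂h/∂x = (854.35 − 860.97) / (305 − 0) = -0.02170
∂h/∂y = (863.16 − 860.97) / (-140 − 0) = -0.01564
Head at (455, 410) = 860.97 + (-0.02170)·(455) + (-0.01564)·(410) = 844.68 ft.
That is lower than the 854.35 ft at 2, so the point is downgradient.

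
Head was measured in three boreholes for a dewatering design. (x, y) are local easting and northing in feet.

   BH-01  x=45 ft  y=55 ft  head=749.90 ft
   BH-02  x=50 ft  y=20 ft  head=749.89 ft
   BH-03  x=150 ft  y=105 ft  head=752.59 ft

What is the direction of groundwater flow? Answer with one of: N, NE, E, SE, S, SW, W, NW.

W

Differences from BH-01: to BH-02 (Δx, Δy, Δh) = (5, -35, -0.01); to BH-03 = (105, 50, +2.69).
Determinant of the coordinate differences = 5·50 − 105·(-35) = 3925.
∂h/∂x = [(-0.01)·50 − (+2.69)·(-35)] / 3925 = +0.02386
∂h/∂y = [5·(+2.69) − 105·(-0.01)] / 3925 = +0.003694
Flow = −∇h = (-0.02386 east, -0.003694 north), which points west.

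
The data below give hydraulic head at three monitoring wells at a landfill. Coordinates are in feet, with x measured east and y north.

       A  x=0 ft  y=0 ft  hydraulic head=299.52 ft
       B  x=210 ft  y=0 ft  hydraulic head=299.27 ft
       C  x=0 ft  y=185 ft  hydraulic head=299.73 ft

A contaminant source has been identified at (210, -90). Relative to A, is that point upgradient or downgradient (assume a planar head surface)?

downgradient

∂h/∂x = (299.27 − 299.52) / (210 − 0) = -0.001190
∂h/∂y = (299.73 − 299.52) / (185 − 0) = +0.001135
Head at (210, -90) = 299.52 + (-0.001190)·(210) + (+0.001135)·(-90) = 299.17 ft.
That is lower than the 299.52 ft at A, so the point is downgradient.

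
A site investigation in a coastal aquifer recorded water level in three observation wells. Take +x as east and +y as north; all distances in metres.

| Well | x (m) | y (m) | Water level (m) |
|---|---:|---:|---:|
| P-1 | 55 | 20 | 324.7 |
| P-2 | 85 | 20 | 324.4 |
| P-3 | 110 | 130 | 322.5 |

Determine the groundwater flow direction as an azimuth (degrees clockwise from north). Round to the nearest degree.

Three-point gradient (reference P-1): Δ to P-2 = (30, 0, -0.3), Δ to P-3 = (55, 110, -2.2).
∂h/∂x = -0.01000, ∂h/∂y = -0.01500 (det = 3300).
Flow direction (−∇h) has components (+0.01000 E, +0.01500 N).
Azimuth = atan2(E, N) = atan2(+0.01000, +0.01500) = 33.7° ≈ 034°.

034°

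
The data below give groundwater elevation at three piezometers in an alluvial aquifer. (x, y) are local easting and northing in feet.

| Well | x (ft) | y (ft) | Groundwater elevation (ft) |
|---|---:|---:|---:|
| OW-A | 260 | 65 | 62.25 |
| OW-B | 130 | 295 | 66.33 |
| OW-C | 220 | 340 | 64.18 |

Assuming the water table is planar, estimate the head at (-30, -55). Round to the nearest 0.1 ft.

Taking OW-A as reference: OW-B−OW-A = (-130, 230, +4.08); OW-C−OW-A = (-40, 275, +1.93).
Determinant of the coordinate differences = (-130)·275 − (-40)·230 = -26550.
∂h/∂x = [(+4.08)·275 − (+1.93)·230] / -26550 = -0.02554
∂h/∂y = [(-130)·(+1.93) − (-40)·(+4.08)] / -26550 = +0.003303
h(-30, -55) = 62.25 + (-0.02554)·(-290) + (+0.003303)·(-120) = 62.25 +7.407 -0.396 = 69.260 ft.

69.3 ft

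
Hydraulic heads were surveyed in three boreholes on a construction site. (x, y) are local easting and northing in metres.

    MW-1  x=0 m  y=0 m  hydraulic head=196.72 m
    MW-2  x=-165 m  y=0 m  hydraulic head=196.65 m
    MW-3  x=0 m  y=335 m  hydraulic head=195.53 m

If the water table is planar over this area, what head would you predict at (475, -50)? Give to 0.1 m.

∂h/∂x = (196.65 − 196.72) / (-165 − 0) = +0.0004242
∂h/∂y = (195.53 − 196.72) / (335 − 0) = -0.003552
h(475, -50) = 196.72 + (+0.0004242)·(475) + (-0.003552)·(-50) = 196.72 +0.202 +0.178 = 197.099 m.

197.1 m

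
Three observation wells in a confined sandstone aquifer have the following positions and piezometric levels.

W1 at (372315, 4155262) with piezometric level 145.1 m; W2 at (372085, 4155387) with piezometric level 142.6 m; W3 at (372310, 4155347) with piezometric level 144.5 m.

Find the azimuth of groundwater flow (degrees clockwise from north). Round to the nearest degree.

312°

Taking W1 as reference: W2−W1 = (-230, 125, -2.5); W3−W1 = (-5, 85, -0.6).
Solve a·Δx + b·Δy = Δh: det = (-230)·85 − (-5)·125 = -18925.
∂h/∂x = [(-2.5)·85 − (-0.6)·125] / -18925 = +0.007266
∂h/∂y = [(-230)·(-0.6) − (-5)·(-2.5)] / -18925 = -0.006631
Flow direction (−∇h) has components (-0.007266 E, +0.006631 N).
Azimuth = atan2(E, N) = atan2(-0.007266, +0.006631) = 312.4° ≈ 312°.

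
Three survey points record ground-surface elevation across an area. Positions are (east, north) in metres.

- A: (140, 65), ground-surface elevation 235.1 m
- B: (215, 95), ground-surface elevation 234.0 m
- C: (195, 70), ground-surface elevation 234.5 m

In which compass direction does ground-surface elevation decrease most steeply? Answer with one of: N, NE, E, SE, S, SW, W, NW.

NE

With z = a·x + b·y + c and A as origin, the differences give:
  75·a + 30·b = -1.1
  55·a + 5·b = -0.6
Eliminate b (×5 and ×30, subtract): -1275·a = 12.50 → a = ∂z/∂x = -0.009804
Back-substitute: b = ∂z/∂y = -0.01216.
Steepest decrease is along −∇f = (+0.009804 E, +0.01216 N) → northeast.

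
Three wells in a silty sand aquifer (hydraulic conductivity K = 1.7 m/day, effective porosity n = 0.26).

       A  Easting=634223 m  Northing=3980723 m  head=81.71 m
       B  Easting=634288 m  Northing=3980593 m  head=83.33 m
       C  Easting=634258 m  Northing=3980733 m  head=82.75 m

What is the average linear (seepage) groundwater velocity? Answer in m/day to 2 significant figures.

0.19 m/day

Taking A as reference: B−A = (65, -130, +1.62); C−A = (35, 10, +1.04).
Determinant of the coordinate differences = 65·10 − 35·(-130) = 5200.
∂h/∂x = [(+1.62)·10 − (+1.04)·(-130)] / 5200 = +0.02912
∂h/∂y = [65·(+1.04) − 35·(+1.62)] / 5200 = +0.002096
|∇h| = √(0.02912² + 0.002096²) = 0.0292
Seepage velocity v = K·i/n = 1.7 × 0.0292 / 0.26 = 0.1909 m/day.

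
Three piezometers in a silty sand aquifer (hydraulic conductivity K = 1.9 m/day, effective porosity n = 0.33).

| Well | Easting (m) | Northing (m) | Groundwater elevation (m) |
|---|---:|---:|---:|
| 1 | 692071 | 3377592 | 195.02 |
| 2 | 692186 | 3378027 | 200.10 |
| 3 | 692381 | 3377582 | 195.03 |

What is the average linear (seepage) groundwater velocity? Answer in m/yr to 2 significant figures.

24 m/yr

With h = a·x + b·y + c and 1 as origin, the differences give:
  115·a + 435·b = +5.08
  310·a + (-10)·b = +0.01
Eliminate b (×(-10) and ×435, subtract): -136000·a = -55.150 → a = ∂h/∂x = +0.0004055
Back-substitute: b = ∂h/∂y = +0.01157.
|∇h| = √(0.0004055² + 0.01157²) = 0.01158
Seepage velocity v = K·i/n = 1.9 × 0.01158 / 0.33 = 0.06667 m/day = 24.35 m/yr.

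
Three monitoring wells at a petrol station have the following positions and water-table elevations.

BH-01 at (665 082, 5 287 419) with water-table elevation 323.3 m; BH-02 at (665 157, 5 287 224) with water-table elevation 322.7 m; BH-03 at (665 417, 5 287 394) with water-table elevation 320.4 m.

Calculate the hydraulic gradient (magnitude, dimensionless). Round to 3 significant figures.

0.00868

Differences from BH-01: to BH-02 (Δx, Δy, Δh) = (75, -195, -0.6); to BH-03 = (335, -25, -2.9).
Solve a·Δx + b·Δy = Δh: det = 75·(-25) − 335·(-195) = 63450.
∂h/∂x = [(-0.6)·(-25) − (-2.9)·(-195)] / 63450 = -0.008676
∂h/∂y = [75·(-2.9) − 335·(-0.6)] / 63450 = -0.0002600
|∇h| = √(-0.008676² + -0.0002600²) = 0.00868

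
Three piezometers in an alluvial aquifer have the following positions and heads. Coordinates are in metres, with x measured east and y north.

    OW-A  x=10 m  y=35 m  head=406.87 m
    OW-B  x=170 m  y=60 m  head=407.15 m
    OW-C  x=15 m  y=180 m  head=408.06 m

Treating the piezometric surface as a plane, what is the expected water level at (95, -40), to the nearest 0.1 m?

With h = a·x + b·y + c and OW-A as origin, the differences give:
  160·a + 25·b = +0.28
  5·a + 145·b = +1.19
Eliminate b (×145 and ×25, subtract): 23075·a = 10.850 → a = ∂h/∂x = +0.0004702
Back-substitute: b = ∂h/∂y = +0.008191.
h(95, -40) = 406.87 + (+0.0004702)·(85) + (+0.008191)·(-75) = 406.87 +0.040 -0.614 = 406.296 m.

406.3 m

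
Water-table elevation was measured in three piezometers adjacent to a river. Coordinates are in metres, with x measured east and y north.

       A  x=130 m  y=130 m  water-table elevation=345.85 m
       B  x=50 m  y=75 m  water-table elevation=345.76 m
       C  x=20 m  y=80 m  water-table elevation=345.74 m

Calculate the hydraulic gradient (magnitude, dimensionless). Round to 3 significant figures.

Three-point gradient (reference A): Δ to B = (-80, -55, -0.09), Δ to C = (-110, -50, -0.11).
∂h/∂x = +0.0007561, ∂h/∂y = +0.0005366 (det = -2050).
|∇h| = √(0.0007561² + 0.0005366²) = 0.0009272

0.000927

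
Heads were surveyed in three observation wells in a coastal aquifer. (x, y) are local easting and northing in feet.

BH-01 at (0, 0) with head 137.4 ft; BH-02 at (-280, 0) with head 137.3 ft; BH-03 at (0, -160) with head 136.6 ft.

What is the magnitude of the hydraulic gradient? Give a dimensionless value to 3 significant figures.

0.00501

∂h/∂x = (137.3 − 137.4) / (-280 − 0) = +0.0003571
∂h/∂y = (136.6 − 137.4) / (-160 − 0) = +0.005000
|∇h| = √(0.0003571² + 0.005000²) = 0.005013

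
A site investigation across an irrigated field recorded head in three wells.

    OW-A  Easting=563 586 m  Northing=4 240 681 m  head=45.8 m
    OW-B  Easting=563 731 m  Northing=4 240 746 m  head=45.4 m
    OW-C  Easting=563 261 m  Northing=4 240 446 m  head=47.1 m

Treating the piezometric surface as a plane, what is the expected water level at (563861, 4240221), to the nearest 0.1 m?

Taking OW-A as reference: OW-B−OW-A = (145, 65, -0.4); OW-C−OW-A = (-325, -235, +1.3).
Solve a·Δx + b·Δy = Δh: det = 145·(-235) − (-325)·65 = -12950.
∂h/∂x = [(-0.4)·(-235) − (+1.3)·65] / -12950 = -0.0007336
∂h/∂y = [145·(+1.3) − (-325)·(-0.4)] / -12950 = -0.004517
h(563861, 4240221) = 45.8 + (-0.0007336)·(275) + (-0.004517)·(-460) = 45.8 -0.202 +2.078 = 47.676 m.

47.7 m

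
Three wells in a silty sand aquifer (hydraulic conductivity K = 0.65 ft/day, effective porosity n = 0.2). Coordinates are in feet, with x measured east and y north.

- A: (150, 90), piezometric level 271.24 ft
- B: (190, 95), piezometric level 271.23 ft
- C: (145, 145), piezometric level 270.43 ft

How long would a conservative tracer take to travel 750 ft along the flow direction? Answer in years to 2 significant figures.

43 years

Differences from A: to B (Δx, Δy, Δh) = (40, 5, -0.01); to C = (-5, 55, -0.81).
Solve a·Δx + b·Δy = Δh: det = 40·55 − (-5)·5 = 2225.
∂h/∂x = [(-0.01)·55 − (-0.81)·5] / 2225 = +0.001573
∂h/∂y = [40·(-0.81) − (-5)·(-0.01)] / 2225 = -0.01458
|∇h| = √(0.001573² + -0.01458²) = 0.01466
Seepage velocity v = K·i/n = 0.65 × 0.01466 / 0.2 = 0.04764 ft/day.
t = 750 / 0.04764 = 1.574e+04 days = 43.1 years.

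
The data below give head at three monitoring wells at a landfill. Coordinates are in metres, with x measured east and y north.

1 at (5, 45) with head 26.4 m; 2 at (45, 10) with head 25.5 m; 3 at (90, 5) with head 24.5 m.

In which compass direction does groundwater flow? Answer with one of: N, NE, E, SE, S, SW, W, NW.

With h = a·x + b·y + c and 1 as origin, the differences give:
  40·a + (-35)·b = -0.9
  85·a + (-40)·b = -1.9
Eliminate b (×(-40) and ×(-35), subtract): 1375·a = -30.50 → a = ∂h/∂x = -0.02218
Back-substitute: b = ∂h/∂y = +0.0003636.
Flow = −∇h = (+0.02218 east, -0.0003636 north), which points east.

E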